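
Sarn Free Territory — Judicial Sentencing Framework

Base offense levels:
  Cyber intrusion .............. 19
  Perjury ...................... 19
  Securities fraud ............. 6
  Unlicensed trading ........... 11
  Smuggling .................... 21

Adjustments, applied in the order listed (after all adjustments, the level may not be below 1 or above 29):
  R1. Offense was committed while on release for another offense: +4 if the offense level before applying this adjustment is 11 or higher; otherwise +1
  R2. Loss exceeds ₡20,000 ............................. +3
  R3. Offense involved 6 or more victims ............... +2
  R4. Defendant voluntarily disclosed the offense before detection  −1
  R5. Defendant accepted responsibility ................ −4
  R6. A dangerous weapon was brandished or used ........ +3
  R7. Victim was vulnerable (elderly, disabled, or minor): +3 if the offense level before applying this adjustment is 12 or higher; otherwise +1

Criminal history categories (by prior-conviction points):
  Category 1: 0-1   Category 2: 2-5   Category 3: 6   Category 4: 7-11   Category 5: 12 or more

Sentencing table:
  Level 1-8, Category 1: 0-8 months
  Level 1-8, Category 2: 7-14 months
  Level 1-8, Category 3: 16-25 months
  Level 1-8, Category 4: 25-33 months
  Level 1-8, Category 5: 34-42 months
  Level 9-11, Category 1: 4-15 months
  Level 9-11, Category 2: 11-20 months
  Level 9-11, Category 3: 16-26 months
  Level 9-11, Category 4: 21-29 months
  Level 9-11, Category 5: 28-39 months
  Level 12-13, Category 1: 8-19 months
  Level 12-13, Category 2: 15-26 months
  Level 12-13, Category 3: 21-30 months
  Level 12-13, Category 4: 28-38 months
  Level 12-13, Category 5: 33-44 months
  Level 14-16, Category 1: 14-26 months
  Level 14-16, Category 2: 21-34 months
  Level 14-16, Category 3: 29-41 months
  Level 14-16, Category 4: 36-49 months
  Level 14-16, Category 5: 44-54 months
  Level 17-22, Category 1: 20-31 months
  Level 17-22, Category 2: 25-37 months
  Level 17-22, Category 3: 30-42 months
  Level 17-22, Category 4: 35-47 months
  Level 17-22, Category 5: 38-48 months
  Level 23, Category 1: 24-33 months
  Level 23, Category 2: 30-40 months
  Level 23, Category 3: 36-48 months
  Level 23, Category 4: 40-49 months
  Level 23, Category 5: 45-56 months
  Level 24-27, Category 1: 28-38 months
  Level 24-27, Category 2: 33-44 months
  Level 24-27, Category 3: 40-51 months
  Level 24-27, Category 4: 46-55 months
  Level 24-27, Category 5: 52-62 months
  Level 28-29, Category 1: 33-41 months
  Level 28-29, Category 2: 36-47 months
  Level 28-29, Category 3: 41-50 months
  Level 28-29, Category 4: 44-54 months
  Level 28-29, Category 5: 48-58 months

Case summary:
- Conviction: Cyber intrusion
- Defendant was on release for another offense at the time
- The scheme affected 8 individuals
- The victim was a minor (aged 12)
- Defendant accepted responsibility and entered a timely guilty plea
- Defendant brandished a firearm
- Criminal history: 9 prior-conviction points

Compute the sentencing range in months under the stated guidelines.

Base offense level for cyber intrusion: 19.
R1 applies (level before this adjustment is 19 ≥ 11, so +4): 19 + 4 = 23.
R2 does not apply.
R3 applies: 23 + 2 = 25.
R4 does not apply.
R5 applies: 25 − 4 = 21.
R6 applies: 21 + 3 = 24.
R7 applies (level before this adjustment is 24 ≥ 12, so +3): 24 + 3 = 27.
Final offense level: 27.
Criminal history: 9 prior points → Category 4 (7-11).
Level 27 falls in the 24-27 band.
Grid: Level 24-27 × Category 4 = 46-55 months.

46-55 months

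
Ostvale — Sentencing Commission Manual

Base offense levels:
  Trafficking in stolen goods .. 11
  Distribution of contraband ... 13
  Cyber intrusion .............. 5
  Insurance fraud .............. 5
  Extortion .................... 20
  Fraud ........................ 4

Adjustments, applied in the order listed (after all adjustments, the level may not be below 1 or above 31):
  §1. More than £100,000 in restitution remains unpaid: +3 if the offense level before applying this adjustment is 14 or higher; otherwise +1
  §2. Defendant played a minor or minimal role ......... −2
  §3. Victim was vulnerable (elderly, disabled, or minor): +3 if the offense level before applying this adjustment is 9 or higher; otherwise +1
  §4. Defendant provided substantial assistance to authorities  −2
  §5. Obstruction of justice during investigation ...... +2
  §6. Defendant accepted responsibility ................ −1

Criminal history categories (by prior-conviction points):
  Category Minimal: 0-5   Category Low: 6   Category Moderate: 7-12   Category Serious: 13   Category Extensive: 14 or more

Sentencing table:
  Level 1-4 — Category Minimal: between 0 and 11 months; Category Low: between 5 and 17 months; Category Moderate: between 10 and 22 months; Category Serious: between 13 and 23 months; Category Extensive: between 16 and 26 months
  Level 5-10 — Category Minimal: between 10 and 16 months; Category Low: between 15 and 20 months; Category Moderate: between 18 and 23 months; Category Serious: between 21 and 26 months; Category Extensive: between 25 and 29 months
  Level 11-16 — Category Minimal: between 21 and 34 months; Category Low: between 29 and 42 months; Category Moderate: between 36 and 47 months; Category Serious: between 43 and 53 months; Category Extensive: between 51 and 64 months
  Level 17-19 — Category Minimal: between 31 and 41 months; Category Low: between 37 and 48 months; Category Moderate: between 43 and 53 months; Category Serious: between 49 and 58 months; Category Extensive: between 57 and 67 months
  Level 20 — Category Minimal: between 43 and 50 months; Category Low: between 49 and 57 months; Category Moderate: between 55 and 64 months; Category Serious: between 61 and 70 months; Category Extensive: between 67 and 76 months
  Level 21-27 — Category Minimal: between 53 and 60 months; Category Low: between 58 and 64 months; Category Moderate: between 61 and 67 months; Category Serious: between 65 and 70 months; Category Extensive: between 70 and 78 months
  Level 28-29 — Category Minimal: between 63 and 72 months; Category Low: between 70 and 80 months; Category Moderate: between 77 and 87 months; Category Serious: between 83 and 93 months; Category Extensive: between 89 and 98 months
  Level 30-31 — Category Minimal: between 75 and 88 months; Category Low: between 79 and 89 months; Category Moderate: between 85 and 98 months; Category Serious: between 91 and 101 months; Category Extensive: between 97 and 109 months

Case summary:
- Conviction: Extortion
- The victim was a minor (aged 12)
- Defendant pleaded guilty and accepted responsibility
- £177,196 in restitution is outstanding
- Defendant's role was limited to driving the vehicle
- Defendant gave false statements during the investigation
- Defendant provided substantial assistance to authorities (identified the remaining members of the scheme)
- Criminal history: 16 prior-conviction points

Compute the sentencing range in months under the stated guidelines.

Base offense level for extortion: 20.
§1 applies (level before this adjustment is 20 ≥ 14, so +3): 20 + 3 = 23.
§2 applies: 23 − 2 = 21.
§3 applies (level before this adjustment is 21 ≥ 9, so +3): 21 + 3 = 24.
§4 applies: 24 − 2 = 22.
§5 applies: 22 + 2 = 24.
§6 applies: 24 − 1 = 23.
Final offense level: 23.
Criminal history: 16 prior points → Category Extensive (14+).
Level 23 falls in the 21-27 band.
Grid: Level 21-27 × Category Extensive = 70-78 months.

70-78 months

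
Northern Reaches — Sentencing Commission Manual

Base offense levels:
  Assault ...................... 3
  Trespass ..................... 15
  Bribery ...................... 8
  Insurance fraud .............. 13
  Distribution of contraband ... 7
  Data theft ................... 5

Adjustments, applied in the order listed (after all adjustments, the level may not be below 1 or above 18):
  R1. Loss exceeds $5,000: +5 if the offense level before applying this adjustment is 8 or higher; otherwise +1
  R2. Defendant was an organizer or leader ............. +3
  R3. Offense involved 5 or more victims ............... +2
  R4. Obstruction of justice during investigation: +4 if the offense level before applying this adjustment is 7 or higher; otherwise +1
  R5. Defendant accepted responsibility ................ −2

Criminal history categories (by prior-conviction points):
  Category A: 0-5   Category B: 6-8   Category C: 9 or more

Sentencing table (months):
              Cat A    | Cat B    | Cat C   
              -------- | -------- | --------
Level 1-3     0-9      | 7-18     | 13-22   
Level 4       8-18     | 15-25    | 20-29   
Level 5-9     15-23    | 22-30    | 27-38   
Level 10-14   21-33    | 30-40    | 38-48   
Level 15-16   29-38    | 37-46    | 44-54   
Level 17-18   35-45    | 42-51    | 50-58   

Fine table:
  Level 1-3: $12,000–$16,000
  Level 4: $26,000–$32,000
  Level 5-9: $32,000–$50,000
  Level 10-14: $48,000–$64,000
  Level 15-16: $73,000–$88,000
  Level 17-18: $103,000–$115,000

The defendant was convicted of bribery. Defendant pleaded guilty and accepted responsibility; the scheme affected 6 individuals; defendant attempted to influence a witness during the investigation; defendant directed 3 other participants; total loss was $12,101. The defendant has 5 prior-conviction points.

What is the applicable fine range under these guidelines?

Base offense level for bribery: 8.
R1 applies (level before this adjustment is 8 ≥ 8, so +5): 8 + 5 = 13.
R2 applies: 13 + 3 = 16.
R3 applies: 16 + 2 = 18.
R4 applies (level before this adjustment is 18 ≥ 7, so +4): 18 + 4 = 22.
R5 applies: 22 − 2 = 20.
Level 20 exceeds the maximum of 18; capped at 18.
Final offense level: 18.
Level 18 falls in the 17-18 band.
Fine table: Level 17-18 → $103,000–$115,000.

$103,000–$115,000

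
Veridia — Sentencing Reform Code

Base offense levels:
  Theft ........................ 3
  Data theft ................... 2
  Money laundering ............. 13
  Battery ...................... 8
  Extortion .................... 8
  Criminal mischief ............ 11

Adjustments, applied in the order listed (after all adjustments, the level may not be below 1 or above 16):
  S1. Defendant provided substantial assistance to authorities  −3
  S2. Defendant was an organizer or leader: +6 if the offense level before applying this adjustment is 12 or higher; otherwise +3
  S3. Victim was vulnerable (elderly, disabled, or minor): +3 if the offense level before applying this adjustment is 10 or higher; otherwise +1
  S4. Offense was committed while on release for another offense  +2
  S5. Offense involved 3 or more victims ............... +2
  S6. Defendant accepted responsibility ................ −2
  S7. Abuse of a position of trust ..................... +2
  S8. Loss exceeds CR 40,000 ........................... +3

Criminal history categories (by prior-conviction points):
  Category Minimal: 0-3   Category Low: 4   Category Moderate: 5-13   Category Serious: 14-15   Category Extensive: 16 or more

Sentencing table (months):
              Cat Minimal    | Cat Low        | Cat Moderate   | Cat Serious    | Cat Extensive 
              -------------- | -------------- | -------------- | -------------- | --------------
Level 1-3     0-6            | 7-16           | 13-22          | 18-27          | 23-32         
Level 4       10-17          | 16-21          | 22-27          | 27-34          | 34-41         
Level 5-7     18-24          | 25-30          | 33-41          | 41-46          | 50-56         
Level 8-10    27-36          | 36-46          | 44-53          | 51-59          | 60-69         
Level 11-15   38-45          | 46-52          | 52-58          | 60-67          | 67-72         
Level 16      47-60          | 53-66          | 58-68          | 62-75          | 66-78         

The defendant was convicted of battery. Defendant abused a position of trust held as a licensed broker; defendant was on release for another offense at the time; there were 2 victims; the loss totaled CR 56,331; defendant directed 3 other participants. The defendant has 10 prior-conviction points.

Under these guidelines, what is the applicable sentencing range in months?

Base offense level for battery: 8.
S2 applies (level before this adjustment is 8 < 12, so +3): 8 + 3 = 11.
S4 applies: 11 + 2 = 13.
S7 applies: 13 + 2 = 15.
S8 applies: 15 + 3 = 18.
Level 18 exceeds the maximum of 16; capped at 16.
Final offense level: 16.
Criminal history: 10 prior points → Category Moderate (5-13).
Level 16 falls in the 16 band.
Grid: Level 16 × Category Moderate = 58-68 months.

58-68 months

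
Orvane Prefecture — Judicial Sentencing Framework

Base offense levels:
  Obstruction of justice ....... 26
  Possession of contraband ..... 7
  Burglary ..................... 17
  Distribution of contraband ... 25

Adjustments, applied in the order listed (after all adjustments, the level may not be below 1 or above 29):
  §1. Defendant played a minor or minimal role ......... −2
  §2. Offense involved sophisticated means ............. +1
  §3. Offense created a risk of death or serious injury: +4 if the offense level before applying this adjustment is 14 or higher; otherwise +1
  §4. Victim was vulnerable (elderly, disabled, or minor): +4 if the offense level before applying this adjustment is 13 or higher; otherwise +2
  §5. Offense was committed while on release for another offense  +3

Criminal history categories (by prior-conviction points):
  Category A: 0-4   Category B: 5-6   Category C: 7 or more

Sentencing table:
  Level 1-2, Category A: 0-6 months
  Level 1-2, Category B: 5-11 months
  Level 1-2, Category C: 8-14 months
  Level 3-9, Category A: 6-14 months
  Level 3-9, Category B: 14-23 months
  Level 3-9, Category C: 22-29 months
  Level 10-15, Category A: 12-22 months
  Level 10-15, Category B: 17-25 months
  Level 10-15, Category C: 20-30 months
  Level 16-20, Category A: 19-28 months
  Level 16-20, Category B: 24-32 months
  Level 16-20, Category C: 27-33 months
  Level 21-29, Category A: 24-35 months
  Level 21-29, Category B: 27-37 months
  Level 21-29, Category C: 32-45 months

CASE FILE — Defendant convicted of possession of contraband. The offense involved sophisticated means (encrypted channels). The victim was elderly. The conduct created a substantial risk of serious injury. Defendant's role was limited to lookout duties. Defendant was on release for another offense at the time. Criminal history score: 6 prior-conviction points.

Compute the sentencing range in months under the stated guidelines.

17-25 months

Base offense level for possession of contraband: 7.
§1 applies: 7 − 2 = 5.
§2 applies: 5 + 1 = 6.
§3 applies (level before this adjustment is 6 < 14, so +1): 6 + 1 = 7.
§4 applies (level before this adjustment is 7 < 13, so +2): 7 + 2 = 9.
§5 applies: 9 + 3 = 12.
Final offense level: 12.
Criminal history: 6 prior points → Category B (5-6).
Level 12 falls in the 10-15 band.
Grid: Level 10-15 × Category B = 17-25 months.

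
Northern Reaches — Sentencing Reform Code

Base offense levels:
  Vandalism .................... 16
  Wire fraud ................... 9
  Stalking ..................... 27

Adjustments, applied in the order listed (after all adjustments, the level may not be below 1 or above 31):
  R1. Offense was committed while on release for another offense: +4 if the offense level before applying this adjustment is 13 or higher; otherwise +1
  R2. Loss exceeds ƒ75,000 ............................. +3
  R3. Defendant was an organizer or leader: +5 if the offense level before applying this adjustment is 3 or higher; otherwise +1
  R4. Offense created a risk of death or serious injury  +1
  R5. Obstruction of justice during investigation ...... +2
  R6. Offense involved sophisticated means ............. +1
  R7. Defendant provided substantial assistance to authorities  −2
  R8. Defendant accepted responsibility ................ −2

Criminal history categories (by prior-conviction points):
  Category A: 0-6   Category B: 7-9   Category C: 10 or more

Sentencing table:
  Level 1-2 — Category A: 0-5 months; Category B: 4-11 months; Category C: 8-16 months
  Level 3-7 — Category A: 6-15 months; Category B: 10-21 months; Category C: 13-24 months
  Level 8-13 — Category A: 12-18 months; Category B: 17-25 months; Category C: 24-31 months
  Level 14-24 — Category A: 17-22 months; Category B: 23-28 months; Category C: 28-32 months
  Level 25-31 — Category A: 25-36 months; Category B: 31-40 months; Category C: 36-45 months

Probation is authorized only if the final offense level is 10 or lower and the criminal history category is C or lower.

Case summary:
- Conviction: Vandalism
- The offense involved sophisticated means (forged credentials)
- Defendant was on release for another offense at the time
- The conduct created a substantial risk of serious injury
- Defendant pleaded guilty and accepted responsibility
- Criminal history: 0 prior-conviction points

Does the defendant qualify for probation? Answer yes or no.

Base offense level for vandalism: 16.
R1 applies (level before this adjustment is 16 ≥ 13, so +4): 16 + 4 = 20.
R2 does not apply.
R3 does not apply.
R4 applies: 20 + 1 = 21.
R5 does not apply.
R6 applies: 21 + 1 = 22.
R8 applies: 22 − 2 = 20.
Final offense level: 20.
Criminal history: 0 prior points → Category A (0-6).
Level 20 falls in the 14-24 band.
Grid: Level 14-24 × Category A = 17-22 months.
Probation check: level 20 > 10 and category A ≤ C → not eligible.

No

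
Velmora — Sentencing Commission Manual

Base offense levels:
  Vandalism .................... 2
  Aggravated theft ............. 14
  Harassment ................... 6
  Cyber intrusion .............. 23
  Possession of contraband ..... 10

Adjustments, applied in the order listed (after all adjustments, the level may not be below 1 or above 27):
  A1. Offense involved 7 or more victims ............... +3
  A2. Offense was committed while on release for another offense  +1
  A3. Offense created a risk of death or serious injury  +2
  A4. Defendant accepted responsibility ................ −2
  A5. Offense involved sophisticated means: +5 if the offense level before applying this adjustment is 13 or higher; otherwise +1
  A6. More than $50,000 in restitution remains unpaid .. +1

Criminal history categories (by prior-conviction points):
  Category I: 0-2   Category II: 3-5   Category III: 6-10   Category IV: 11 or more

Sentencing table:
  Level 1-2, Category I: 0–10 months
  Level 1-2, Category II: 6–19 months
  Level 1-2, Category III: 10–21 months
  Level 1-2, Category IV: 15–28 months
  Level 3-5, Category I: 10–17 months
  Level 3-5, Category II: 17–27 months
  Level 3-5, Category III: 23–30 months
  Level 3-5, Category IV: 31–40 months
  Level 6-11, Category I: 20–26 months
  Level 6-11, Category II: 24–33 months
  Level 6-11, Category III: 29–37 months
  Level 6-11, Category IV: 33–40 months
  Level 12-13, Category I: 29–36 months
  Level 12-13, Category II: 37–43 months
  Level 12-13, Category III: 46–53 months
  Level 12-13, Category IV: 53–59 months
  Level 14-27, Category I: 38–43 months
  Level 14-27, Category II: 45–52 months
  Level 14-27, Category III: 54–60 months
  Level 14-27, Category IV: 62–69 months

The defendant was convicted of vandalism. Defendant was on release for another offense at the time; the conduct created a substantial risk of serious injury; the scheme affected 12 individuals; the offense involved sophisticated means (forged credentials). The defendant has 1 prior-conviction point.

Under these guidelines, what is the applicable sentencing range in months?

20-26 months

Base offense level for vandalism: 2.
A1 applies: 2 + 3 = 5.
A2 applies: 5 + 1 = 6.
A3 applies: 6 + 2 = 8.
A5 applies (level before this adjustment is 8 < 13, so +1): 8 + 1 = 9.
A6 does not apply.
Final offense level: 9.
Criminal history: 1 prior point → Category I (0-2).
Level 9 falls in the 6-11 band.
Grid: Level 6-11 × Category I = 20-26 months.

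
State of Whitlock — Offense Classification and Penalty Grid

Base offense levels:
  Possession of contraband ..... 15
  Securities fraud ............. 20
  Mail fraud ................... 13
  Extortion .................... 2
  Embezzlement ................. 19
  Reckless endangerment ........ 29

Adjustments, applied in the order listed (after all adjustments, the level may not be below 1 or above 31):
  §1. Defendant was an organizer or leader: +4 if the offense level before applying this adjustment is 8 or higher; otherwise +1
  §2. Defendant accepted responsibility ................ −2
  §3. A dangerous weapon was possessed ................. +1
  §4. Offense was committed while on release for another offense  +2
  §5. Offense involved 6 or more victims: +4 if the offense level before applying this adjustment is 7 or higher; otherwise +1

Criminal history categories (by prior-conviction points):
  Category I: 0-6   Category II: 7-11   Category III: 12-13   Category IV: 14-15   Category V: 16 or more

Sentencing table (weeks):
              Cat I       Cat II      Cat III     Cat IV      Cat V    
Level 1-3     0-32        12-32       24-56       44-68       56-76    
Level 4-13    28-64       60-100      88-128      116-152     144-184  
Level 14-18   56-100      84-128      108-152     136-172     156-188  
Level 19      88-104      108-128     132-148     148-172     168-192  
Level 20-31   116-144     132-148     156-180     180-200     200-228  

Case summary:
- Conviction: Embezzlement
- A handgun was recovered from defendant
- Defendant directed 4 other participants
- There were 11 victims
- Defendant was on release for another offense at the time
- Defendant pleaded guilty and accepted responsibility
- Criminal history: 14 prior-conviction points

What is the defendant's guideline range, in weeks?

Base offense level for embezzlement: 19.
§1 applies (level before this adjustment is 19 ≥ 8, so +4): 19 + 4 = 23.
§2 applies: 23 − 2 = 21.
§3 applies: 21 + 1 = 22.
§4 applies: 22 + 2 = 24.
§5 applies (level before this adjustment is 24 ≥ 7, so +4): 24 + 4 = 28.
Final offense level: 28.
Criminal history: 14 prior points → Category IV (14-15).
Level 28 falls in the 20-31 band.
Grid: Level 20-31 × Category IV = 180-200 weeks.

180-200 weeks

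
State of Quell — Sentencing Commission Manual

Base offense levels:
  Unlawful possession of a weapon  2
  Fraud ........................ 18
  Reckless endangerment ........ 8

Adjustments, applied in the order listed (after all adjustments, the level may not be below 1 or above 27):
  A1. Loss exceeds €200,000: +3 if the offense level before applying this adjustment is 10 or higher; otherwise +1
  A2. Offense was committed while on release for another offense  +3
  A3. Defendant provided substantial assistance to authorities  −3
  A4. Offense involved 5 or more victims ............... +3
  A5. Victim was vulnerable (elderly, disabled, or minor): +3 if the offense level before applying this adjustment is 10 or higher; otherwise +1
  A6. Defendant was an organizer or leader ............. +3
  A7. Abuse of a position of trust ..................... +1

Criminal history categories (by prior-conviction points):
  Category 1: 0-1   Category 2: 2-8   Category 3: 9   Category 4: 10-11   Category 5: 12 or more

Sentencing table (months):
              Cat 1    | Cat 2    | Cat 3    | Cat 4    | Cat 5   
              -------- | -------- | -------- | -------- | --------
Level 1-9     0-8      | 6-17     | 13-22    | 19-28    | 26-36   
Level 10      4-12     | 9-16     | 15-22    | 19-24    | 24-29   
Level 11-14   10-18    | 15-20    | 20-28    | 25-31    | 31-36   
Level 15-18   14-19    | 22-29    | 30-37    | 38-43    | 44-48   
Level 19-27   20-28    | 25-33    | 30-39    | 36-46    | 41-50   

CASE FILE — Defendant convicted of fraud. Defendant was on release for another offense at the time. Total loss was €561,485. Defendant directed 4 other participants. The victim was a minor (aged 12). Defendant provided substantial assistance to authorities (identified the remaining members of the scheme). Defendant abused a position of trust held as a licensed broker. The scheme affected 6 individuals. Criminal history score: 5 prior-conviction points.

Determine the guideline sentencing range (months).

25-33 months

Base offense level for fraud: 18.
A1 applies (level before this adjustment is 18 ≥ 10, so +3): 18 + 3 = 21.
A2 applies: 21 + 3 = 24.
A3 applies: 24 − 3 = 21.
A4 applies: 21 + 3 = 24.
A5 applies (level before this adjustment is 24 ≥ 10, so +3): 24 + 3 = 27.
A6 applies: 27 + 3 = 30.
A7 applies: 30 + 1 = 31.
Level 31 exceeds the maximum of 27; capped at 27.
Final offense level: 27.
Criminal history: 5 prior points → Category 2 (2-8).
Level 27 falls in the 19-27 band.
Grid: Level 19-27 × Category 2 = 25-33 months.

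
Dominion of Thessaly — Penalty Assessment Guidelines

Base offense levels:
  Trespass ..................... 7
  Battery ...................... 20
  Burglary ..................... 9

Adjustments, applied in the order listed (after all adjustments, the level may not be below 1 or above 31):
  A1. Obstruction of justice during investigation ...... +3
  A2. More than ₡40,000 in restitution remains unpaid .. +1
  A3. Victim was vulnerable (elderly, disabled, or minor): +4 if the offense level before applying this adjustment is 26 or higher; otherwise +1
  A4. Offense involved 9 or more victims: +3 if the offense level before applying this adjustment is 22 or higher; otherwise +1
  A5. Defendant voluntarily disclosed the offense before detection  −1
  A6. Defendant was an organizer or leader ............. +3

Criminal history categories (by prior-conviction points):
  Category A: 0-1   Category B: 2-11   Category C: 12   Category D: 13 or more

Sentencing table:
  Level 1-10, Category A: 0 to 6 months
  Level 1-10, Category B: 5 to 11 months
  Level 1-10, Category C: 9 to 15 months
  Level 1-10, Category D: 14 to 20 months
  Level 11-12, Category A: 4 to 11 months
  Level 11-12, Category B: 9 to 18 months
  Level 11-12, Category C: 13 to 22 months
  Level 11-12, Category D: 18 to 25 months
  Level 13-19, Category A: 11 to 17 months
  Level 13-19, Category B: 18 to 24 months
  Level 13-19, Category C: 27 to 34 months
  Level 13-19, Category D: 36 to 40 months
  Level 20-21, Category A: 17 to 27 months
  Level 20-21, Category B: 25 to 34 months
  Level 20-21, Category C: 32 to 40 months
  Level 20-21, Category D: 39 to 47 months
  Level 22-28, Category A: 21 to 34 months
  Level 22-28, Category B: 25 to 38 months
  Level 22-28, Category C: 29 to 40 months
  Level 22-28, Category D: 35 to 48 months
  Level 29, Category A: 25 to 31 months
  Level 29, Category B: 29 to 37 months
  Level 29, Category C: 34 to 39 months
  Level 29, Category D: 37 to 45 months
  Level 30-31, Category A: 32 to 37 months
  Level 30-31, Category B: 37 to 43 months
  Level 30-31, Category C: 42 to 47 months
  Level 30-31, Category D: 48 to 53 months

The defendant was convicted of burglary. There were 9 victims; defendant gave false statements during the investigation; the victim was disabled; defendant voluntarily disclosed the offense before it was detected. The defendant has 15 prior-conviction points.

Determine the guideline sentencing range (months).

36-40 months

Base offense level for burglary: 9.
A1 applies: 9 + 3 = 12.
A2 does not apply.
A3 applies (level before this adjustment is 12 < 26, so +1): 12 + 1 = 13.
A4 applies (level before this adjustment is 13 < 22, so +1): 13 + 1 = 14.
A5 applies: 14 − 1 = 13.
Final offense level: 13.
Criminal history: 15 prior points → Category D (13+).
Level 13 falls in the 13-19 band.
Grid: Level 13-19 × Category D = 36-40 months.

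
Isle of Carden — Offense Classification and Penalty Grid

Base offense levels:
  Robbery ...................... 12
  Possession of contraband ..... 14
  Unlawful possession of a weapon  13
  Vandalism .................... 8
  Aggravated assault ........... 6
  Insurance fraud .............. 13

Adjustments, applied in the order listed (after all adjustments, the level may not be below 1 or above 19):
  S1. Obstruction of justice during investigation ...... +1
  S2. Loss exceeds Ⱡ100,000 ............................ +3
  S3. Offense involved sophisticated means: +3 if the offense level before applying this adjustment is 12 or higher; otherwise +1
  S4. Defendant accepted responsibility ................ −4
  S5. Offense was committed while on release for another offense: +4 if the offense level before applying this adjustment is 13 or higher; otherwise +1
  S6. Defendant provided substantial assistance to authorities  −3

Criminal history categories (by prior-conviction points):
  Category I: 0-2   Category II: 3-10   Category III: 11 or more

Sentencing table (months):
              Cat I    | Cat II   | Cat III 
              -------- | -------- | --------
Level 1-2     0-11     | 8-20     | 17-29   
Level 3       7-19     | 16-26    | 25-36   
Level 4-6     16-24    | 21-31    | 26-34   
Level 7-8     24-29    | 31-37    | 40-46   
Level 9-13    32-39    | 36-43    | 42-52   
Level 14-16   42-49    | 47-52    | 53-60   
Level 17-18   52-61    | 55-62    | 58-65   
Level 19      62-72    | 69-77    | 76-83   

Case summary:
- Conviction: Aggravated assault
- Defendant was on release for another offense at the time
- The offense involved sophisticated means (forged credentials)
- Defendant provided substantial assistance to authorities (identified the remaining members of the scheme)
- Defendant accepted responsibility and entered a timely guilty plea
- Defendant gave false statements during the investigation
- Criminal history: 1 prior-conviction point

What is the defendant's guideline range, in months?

0-11 months

Base offense level for aggravated assault: 6.
S1 applies: 6 + 1 = 7.
S3 applies (level before this adjustment is 7 < 12, so +1): 7 + 1 = 8.
S4 applies: 8 − 4 = 4.
S5 applies (level before this adjustment is 4 < 13, so +1): 4 + 1 = 5.
S6 applies: 5 − 3 = 2.
Final offense level: 2.
Criminal history: 1 prior point → Category I (0-2).
Level 2 falls in the 1-2 band.
Grid: Level 1-2 × Category I = 0-11 months.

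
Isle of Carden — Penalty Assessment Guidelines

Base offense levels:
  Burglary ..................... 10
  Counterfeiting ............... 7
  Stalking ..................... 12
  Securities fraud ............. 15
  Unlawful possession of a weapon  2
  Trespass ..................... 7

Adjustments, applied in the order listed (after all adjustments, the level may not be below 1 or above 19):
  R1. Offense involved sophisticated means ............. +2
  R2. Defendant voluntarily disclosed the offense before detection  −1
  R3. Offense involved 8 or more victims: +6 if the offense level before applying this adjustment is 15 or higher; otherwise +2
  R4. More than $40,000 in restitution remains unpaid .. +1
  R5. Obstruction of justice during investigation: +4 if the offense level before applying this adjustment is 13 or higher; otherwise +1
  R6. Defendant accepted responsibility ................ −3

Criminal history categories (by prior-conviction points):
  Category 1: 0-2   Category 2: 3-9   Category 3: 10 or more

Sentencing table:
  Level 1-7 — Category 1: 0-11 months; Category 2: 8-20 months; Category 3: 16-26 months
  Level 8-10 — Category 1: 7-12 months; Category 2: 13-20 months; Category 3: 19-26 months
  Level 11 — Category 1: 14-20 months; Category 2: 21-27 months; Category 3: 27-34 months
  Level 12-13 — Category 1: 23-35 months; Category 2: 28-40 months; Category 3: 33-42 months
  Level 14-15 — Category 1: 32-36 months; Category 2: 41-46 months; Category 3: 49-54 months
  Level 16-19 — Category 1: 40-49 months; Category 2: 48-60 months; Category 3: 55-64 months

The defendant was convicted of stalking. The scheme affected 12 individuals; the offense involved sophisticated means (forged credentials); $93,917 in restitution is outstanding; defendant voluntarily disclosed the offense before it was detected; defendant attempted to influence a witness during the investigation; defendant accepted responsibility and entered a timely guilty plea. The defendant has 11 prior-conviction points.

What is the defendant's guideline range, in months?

Base offense level for stalking: 12.
R1 applies: 12 + 2 = 14.
R2 applies: 14 − 1 = 13.
R3 applies (level before this adjustment is 13 < 15, so +2): 13 + 2 = 15.
R4 applies: 15 + 1 = 16.
R5 applies (level before this adjustment is 16 ≥ 13, so +4): 16 + 4 = 20.
R6 applies: 20 − 3 = 17.
Final offense level: 17.
Criminal history: 11 prior points → Category 3 (10+).
Level 17 falls in the 16-19 band.
Grid: Level 16-19 × Category 3 = 55-64 months.

55-64 months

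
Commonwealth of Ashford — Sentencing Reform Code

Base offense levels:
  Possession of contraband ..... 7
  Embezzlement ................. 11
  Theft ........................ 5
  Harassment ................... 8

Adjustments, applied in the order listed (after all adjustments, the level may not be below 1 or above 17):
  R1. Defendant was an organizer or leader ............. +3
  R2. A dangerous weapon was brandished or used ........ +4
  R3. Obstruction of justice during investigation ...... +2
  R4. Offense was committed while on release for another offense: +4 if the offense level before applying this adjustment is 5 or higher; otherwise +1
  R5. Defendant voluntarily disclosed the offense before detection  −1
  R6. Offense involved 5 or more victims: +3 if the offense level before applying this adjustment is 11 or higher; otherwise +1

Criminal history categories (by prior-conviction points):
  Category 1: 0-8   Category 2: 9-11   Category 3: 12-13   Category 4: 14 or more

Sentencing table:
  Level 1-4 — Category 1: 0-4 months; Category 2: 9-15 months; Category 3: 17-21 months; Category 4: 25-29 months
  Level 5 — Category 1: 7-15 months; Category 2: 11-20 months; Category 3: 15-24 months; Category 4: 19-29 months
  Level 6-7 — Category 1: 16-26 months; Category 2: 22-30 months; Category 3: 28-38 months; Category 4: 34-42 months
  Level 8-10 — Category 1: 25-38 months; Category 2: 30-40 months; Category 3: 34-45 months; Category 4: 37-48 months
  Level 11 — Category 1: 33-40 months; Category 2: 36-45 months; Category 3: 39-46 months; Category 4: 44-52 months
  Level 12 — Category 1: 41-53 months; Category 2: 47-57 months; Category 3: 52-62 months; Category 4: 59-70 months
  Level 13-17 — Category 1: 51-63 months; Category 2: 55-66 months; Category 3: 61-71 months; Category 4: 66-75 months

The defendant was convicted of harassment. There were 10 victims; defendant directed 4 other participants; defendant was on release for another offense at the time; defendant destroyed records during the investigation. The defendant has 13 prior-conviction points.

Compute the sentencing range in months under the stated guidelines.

Base offense level for harassment: 8.
R1 applies: 8 + 3 = 11.
R2 does not apply.
R3 applies: 11 + 2 = 13.
R4 applies (level before this adjustment is 13 ≥ 5, so +4): 13 + 4 = 17.
R6 applies (level before this adjustment is 17 ≥ 11, so +3): 17 + 3 = 20.
Level 20 exceeds the maximum of 17; capped at 17.
Final offense level: 17.
Criminal history: 13 prior points → Category 3 (12-13).
Level 17 falls in the 13-17 band.
Grid: Level 13-17 × Category 3 = 61-71 months.

61-71 months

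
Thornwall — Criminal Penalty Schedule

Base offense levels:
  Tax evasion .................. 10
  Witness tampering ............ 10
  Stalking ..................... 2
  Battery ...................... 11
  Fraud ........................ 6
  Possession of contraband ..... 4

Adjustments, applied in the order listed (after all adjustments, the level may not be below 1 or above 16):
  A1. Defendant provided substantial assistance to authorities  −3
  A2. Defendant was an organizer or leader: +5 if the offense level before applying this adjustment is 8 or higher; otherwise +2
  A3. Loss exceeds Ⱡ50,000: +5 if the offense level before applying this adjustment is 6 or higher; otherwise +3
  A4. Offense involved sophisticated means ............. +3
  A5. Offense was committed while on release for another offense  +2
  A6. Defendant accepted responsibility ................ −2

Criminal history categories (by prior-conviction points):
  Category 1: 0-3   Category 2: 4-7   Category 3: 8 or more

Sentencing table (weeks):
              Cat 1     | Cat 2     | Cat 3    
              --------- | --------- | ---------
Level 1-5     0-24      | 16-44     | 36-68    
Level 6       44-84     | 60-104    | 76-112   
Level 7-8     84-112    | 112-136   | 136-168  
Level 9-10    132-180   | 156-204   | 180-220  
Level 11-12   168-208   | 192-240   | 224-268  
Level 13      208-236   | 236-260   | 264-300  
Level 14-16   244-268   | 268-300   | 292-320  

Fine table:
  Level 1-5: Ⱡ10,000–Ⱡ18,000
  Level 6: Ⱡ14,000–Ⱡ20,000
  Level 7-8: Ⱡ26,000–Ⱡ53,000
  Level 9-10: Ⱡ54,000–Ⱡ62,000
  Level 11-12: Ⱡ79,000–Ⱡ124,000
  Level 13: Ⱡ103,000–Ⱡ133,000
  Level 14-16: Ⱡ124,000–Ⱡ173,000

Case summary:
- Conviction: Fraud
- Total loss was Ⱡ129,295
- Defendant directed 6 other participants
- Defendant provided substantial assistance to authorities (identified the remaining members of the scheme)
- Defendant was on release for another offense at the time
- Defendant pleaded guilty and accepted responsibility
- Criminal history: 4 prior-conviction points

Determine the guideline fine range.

Ⱡ26,000–Ⱡ53,000

Base offense level for fraud: 6.
A1 applies: 6 − 3 = 3.
A2 applies (level before this adjustment is 3 < 8, so +2): 3 + 2 = 5.
A3 applies (level before this adjustment is 5 < 6, so +3): 5 + 3 = 8.
A4 does not apply.
A5 applies: 8 + 2 = 10.
A6 applies: 10 − 2 = 8.
Final offense level: 8.
Level 8 falls in the 7-8 band.
Fine table: Level 7-8 → Ⱡ26,000–Ⱡ53,000.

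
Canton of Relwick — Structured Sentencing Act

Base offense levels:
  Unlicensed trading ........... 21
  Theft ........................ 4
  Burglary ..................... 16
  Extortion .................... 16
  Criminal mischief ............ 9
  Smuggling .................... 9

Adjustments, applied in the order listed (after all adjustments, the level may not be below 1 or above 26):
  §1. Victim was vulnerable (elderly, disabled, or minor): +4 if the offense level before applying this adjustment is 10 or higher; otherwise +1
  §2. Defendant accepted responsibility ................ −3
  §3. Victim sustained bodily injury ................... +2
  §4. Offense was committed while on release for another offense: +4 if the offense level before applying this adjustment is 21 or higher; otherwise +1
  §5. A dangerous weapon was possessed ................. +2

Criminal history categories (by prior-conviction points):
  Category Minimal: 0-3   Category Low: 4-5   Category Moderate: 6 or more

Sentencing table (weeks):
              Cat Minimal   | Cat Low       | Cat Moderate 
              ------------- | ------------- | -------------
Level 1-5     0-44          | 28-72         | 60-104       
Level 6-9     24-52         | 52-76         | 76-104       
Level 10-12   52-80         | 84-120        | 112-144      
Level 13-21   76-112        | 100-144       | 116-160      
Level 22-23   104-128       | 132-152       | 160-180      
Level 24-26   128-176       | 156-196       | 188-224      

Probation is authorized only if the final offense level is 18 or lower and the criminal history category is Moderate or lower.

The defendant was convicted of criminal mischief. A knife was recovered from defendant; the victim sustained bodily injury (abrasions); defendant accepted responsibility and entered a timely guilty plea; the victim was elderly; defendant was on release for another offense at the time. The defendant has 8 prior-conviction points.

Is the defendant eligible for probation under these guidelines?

Base offense level for criminal mischief: 9.
§1 applies (level before this adjustment is 9 < 10, so +1): 9 + 1 = 10.
§2 applies: 10 − 3 = 7.
§3 applies: 7 + 2 = 9.
§4 applies (level before this adjustment is 9 < 21, so +1): 9 + 1 = 10.
§5 applies: 10 + 2 = 12.
Final offense level: 12.
Criminal history: 8 prior points → Category Moderate (6+).
Level 12 falls in the 10-12 band.
Grid: Level 10-12 × Category Moderate = 112-144 weeks.
Probation check: level 12 ≤ 18 and category Moderate ≤ Moderate → eligible.

Yes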